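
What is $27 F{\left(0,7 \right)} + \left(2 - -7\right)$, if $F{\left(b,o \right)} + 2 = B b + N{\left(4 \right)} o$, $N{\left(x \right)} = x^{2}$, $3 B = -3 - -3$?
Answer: $2979$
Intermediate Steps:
$B = 0$ ($B = \frac{-3 - -3}{3} = \frac{-3 + 3}{3} = \frac{1}{3} \cdot 0 = 0$)
$F{\left(b,o \right)} = -2 + 16 o$ ($F{\left(b,o \right)} = -2 + \left(0 b + 4^{2} o\right) = -2 + \left(0 + 16 o\right) = -2 + 16 o$)
$27 F{\left(0,7 \right)} + \left(2 - -7\right) = 27 \left(-2 + 16 \cdot 7\right) + \left(2 - -7\right) = 27 \left(-2 + 112\right) + \left(2 + 7\right) = 27 \cdot 110 + 9 = 2970 + 9 = 2979$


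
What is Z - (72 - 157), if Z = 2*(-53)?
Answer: -21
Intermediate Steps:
Z = -106
Z - (72 - 157) = -106 - (72 - 157) = -106 - 1*(-85) = -106 + 85 = -21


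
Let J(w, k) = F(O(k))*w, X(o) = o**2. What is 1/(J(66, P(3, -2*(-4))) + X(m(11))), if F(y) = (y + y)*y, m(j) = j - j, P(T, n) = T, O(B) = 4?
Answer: 1/2112 ≈ 0.00047348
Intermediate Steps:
m(j) = 0
F(y) = 2*y**2 (F(y) = (2*y)*y = 2*y**2)
J(w, k) = 32*w (J(w, k) = (2*4**2)*w = (2*16)*w = 32*w)
1/(J(66, P(3, -2*(-4))) + X(m(11))) = 1/(32*66 + 0**2) = 1/(2112 + 0) = 1/2112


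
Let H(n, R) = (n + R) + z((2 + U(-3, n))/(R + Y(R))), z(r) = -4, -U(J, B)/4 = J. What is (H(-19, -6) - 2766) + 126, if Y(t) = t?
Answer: -2669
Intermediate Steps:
U(J, B) = -4*J
H(n, R) = -4 + R + n (H(n, R) = (n + R) - 4 = (R + n) - 4 = -4 + R + n)
(H(-19, -6) - 2766) + 126 = ((-4 - 6 - 19) - 2766) + 126 = (-29 - 2766) + 126 = -2795 + 126 = -2669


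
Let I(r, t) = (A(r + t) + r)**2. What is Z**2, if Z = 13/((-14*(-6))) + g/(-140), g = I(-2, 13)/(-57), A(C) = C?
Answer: 2209/81225 ≈ 0.027196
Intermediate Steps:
I(r, t) = (t + 2*r)**2 (I(r, t) = ((r + t) + r)**2 = (t + 2*r)**2)
g = -27/19 (g = (13 + 2*(-2))**2/(-57) = (13 - 4)**2*(-1/57) = 9**2*(-1/57) = 81*(-1/57) = -27/19 ≈ -1.4211)
Z = 47/285 (Z = 13/((-14*(-6))) - 27/19/(-140) = 13/84 - 27/19*(-1/140) = 13*(1/84) + 27/2660 = 13/84 + 27/2660 = 47/285 ≈ 0.16491)
Z**2 = (47/285)**2 = 2209/81225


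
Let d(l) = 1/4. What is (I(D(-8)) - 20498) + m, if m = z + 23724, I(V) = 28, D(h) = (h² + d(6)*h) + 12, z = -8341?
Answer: -5087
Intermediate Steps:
d(l) = ¼
D(h) = 12 + h² + h/4 (D(h) = (h² + h/4) + 12 = 12 + h² + h/4)
m = 15383 (m = -8341 + 23724 = 15383)
(I(D(-8)) - 20498) + m = (28 - 20498) + 15383 = -20470 + 15383 = -5087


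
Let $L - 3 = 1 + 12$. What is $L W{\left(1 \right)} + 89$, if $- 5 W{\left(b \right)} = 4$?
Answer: $\frac{381}{5} \approx 76.2$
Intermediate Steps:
$W{\left(b \right)} = - \frac{4}{5}$ ($W{\left(b \right)} = \left(- \frac{1}{5}\right) 4 = - \frac{4}{5}$)
$L = 16$ ($L = 3 + \left(1 + 12\right) = 3 + 13 = 16$)
$L W{\left(1 \right)} + 89 = 16 \left(- \frac{4}{5}\right) + 89 = - \frac{64}{5} + 89 = \frac{381}{5}$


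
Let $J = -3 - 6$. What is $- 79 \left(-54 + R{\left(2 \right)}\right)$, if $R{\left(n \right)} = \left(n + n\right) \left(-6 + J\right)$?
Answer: $9006$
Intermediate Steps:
$J = -9$ ($J = -3 - 6 = -9$)
$R{\left(n \right)} = - 30 n$ ($R{\left(n \right)} = \left(n + n\right) \left(-6 - 9\right) = 2 n \left(-15\right) = - 30 n$)
$- 79 \left(-54 + R{\left(2 \right)}\right) = - 79 \left(-54 - 60\right) = \left(-79\right) \left(-114\right) = 9006$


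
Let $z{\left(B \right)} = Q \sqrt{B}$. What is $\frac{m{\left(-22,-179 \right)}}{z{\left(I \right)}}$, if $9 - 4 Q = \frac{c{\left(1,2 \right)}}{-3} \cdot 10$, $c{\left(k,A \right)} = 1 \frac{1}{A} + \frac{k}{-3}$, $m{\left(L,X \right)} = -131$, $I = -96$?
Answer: $\frac{393 i \sqrt{6}}{172} \approx 5.5968 i$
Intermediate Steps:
$c{\left(k,A \right)} = \frac{1}{A} - \frac{k}{3}$ ($c{\left(k,A \right)} = \frac{1}{A} + k \left(- \frac{1}{3}\right) = \frac{1}{A} - \frac{k}{3}$)
$Q = \frac{43}{18}$ ($Q = \frac{9}{4} - \frac{\frac{\frac{1}{2} - \frac{1}{3}}{-3} \cdot 10}{4} = \frac{9}{4} - \frac{\left(\frac{1}{2} - \frac{1}{3}\right) \left(- \frac{1}{3}\right) 10}{4} = \frac{9}{4} - \frac{\frac{1}{6} \left(- \frac{1}{3}\right) 10}{4} = \frac{9}{4} - \frac{\left(- \frac{1}{18}\right) 10}{4} = \frac{9}{4} - - \frac{5}{36} = \frac{9}{4} + \frac{5}{36} = \frac{43}{18} \approx 2.3889$)
$z{\left(B \right)} = \frac{43 \sqrt{B}}{18}$
$\frac{m{\left(-22,-179 \right)}}{z{\left(I \right)}} = - \frac{131}{\frac{43}{18} \sqrt{-96}} = - \frac{131}{\frac{43}{18} \cdot 4 i \sqrt{6}} = - \frac{131}{\frac{86}{9} i \sqrt{6}} = - 131 \left(- \frac{3 i \sqrt{6}}{172}\right) = \frac{393 i \sqrt{6}}{172}$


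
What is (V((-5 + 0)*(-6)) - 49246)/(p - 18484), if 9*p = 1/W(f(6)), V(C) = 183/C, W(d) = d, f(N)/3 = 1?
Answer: 13294773/4990670 ≈ 2.6639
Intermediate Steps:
f(N) = 3 (f(N) = 3*1 = 3)
p = 1/27 (p = (1/9)/3 = (1/9)*(1/3) = 1/27 ≈ 0.037037)
(V((-5 + 0)*(-6)) - 49246)/(p - 18484) = (183/(((-5 + 0)*(-6))) - 49246)/(1/27 - 18484) = (183/((-5*(-6))) - 49246)/(-499067/27) = (183/30 - 49246)*(-27/499067) = (183*(1/30) - 49246)*(-27/499067) = (61/10 - 49246)*(-27/499067) = -492399/10*(-27/499067) = 13294773/4990670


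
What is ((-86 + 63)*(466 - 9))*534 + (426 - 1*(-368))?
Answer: -5612080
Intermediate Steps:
((-86 + 63)*(466 - 9))*534 + (426 - 1*(-368)) = -23*457*534 + (426 + 368) = -10511*534 + 794 = -5612874 + 794 = -5612080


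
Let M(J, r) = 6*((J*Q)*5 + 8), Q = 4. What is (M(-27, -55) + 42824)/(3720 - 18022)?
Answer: -19816/7151 ≈ -2.7711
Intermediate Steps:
M(J, r) = 48 + 120*J (M(J, r) = 6*((J*4)*5 + 8) = 6*((4*J)*5 + 8) = 6*(20*J + 8) = 6*(8 + 20*J) = 48 + 120*J)
(M(-27, -55) + 42824)/(3720 - 18022) = ((48 + 120*(-27)) + 42824)/(3720 - 18022) = ((48 - 3240) + 42824)/(-14302) = (-3192 + 42824)*(-1/14302) = 39632*(-1/14302) = -19816/7151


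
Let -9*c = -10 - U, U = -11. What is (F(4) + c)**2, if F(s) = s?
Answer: 1225/81 ≈ 15.123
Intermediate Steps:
c = -1/9 (c = -(-10 - 1*(-11))/9 = -(-10 + 11)/9 = -1/9*1 = -1/9 ≈ -0.11111)
(F(4) + c)**2 = (4 - 1/9)**2 = (35/9)**2 = 1225/81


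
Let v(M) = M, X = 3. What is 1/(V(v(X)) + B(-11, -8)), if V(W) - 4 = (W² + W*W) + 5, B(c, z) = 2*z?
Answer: 1/11 ≈ 0.090909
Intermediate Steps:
V(W) = 9 + 2*W² (V(W) = 4 + ((W² + W*W) + 5) = 4 + ((W² + W²) + 5) = 4 + (2*W² + 5) = 4 + (5 + 2*W²) = 9 + 2*W²)
1/(V(v(X)) + B(-11, -8)) = 1/((9 + 2*3²) + 2*(-8)) = 1/((9 + 2*9) - 16) = 1/((9 + 18) - 16) = 1/(27 - 16) = 1/11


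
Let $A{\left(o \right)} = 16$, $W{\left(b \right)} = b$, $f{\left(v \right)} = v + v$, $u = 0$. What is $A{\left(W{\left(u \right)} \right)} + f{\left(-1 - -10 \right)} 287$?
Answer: $5182$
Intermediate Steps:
$f{\left(v \right)} = 2 v$
$A{\left(W{\left(u \right)} \right)} + f{\left(-1 - -10 \right)} 287 = 16 + 2 \left(-1 - -10\right) 287 = 16 + 2 \left(-1 + 10\right) 287 = 16 + 2 \cdot 9 \cdot 287 = 16 + 18 \cdot 287 = 16 + 5166 = 5182$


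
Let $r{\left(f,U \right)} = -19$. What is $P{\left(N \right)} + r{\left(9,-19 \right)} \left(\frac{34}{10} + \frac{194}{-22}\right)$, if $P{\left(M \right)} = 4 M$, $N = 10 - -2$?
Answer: $\frac{8302}{55} \approx 150.95$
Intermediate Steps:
$N = 12$ ($N = 10 + 2 = 12$)
$P{\left(N \right)} + r{\left(9,-19 \right)} \left(\frac{34}{10} + \frac{194}{-22}\right) = 4 \cdot 12 - 19 \left(\frac{34}{10} + \frac{194}{-22}\right) = 48 - 19 \left(34 \cdot \frac{1}{10} + 194 \left(- \frac{1}{22}\right)\right) = 48 - 19 \left(\frac{17}{5} - \frac{97}{11}\right) = 48 - - \frac{5662}{55} = 48 + \frac{5662}{55} = \frac{8302}{55}$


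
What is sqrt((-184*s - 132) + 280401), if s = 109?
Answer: sqrt(260213) ≈ 510.11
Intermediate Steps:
sqrt((-184*s - 132) + 280401) = sqrt((-184*109 - 132) + 280401) = sqrt((-20056 - 132) + 280401) = sqrt(-20188 + 280401) = sqrt(260213)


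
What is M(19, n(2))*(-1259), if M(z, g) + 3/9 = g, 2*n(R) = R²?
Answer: -6295/3 ≈ -2098.3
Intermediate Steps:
n(R) = R²/2
M(z, g) = -⅓ + g
M(19, n(2))*(-1259) = (-⅓ + (½)*2²)*(-1259) = (-⅓ + (½)*4)*(-1259) = (-⅓ + 2)*(-1259) = (5/3)*(-1259) = -6295/3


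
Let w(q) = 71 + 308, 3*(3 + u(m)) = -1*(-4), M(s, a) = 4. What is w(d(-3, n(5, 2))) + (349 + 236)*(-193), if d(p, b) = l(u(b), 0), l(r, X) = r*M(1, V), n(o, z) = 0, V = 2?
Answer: -112526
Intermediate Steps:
u(m) = -5/3 (u(m) = -3 + (-1*(-4))/3 = -3 + (⅓)*4 = -3 + 4/3 = -5/3)
l(r, X) = 4*r (l(r, X) = r*4 = 4*r)
d(p, b) = -20/3 (d(p, b) = 4*(-5/3) = -20/3)
w(q) = 379
w(d(-3, n(5, 2))) + (349 + 236)*(-193) = 379 + (349 + 236)*(-193) = 379 + 585*(-193) = 379 - 112905 = -112526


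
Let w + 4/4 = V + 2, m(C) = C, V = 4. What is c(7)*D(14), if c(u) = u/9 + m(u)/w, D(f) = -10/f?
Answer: -14/9 ≈ -1.5556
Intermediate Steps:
w = 5 (w = -1 + (4 + 2) = -1 + 6 = 5)
c(u) = 14*u/45 (c(u) = u/9 + u/5 = 14*u/45)
c(7)*D(14) = ((14/45)*7)*(-10/14) = 98*(-10*1/14)/45 = (98/45)*(-5/7) = -14/9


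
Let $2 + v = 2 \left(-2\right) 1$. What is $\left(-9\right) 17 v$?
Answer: $918$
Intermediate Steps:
$v = -6$ ($v = -2 + 2 \left(-2\right) 1 = -2 - 4 = -6$)
$\left(-9\right) 17 v = \left(-9\right) 17 \left(-6\right) = \left(-153\right) \left(-6\right) = 918$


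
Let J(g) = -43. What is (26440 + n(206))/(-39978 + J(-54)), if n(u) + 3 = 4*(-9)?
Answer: -26401/40021 ≈ -0.65968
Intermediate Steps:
n(u) = -39 (n(u) = -3 + 4*(-9) = -3 - 36 = -39)
(26440 + n(206))/(-39978 + J(-54)) = (26440 - 39)/(-39978 - 43) = 26401/(-40021) = 26401*(-1/40021) = -26401/40021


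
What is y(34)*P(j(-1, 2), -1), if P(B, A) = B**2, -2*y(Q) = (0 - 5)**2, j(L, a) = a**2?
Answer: -200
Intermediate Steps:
y(Q) = -25/2 (y(Q) = -(0 - 5)**2/2 = -1/2*(-5)**2 = -1/2*25 = -25/2)
y(34)*P(j(-1, 2), -1) = -25*(2**2)**2/2 = -25/2*4**2 = -25/2*16 = -200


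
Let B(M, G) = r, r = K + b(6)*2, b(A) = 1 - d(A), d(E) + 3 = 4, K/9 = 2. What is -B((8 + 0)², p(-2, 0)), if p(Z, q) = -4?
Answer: -18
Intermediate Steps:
K = 18 (K = 9*2 = 18)
d(E) = 1 (d(E) = -3 + 4 = 1)
b(A) = 0 (b(A) = 1 - 1*1 = 1 - 1 = 0)
r = 18 (r = 18 + 0*2 = 18 + 0 = 18)
B(M, G) = 18
-B((8 + 0)², p(-2, 0)) = -1*18 = -18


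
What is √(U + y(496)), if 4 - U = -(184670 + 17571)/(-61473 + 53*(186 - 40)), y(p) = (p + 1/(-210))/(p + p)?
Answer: √57666555061364865/279851880 ≈ 0.85809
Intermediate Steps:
y(p) = (-1/210 + p)/(2*p) (y(p) = (p - 1/210)/((2*p)) = (-1/210 + p)*(1/(2*p)) = (-1/210 + p)/(2*p))
U = 12699/53735 (U = 4 - (-1)*(184670 + 17571)/(-61473 + 53*(186 - 40)) = 4 - (-1)*202241/(-61473 + 53*146) = 4 - (-1)*202241/(-61473 + 7738) = 4 - (-1)*202241/(-53735) = 4 - (-1)*202241*(-1/53735) = 4 - (-1)*(-202241)/53735 = 4 - 1*202241/53735 = 4 - 202241/53735 = 12699/53735 ≈ 0.23633)
√(U + y(496)) = √(12699/53735 + (1/420)*(-1 + 210*496)/496) = √(12699/53735 + (1/420)*(1/496)*(-1 + 104160)) = √(12699/53735 + (1/420)*(1/496)*104159) = √(12699/53735 + 104159/208320) = √(1648487909/2238815040) = √57666555061364865/279851880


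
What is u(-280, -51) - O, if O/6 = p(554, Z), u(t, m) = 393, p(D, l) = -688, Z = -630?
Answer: 4521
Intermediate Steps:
O = -4128 (O = 6*(-688) = -4128)
u(-280, -51) - O = 393 - 1*(-4128) = 393 + 4128 = 4521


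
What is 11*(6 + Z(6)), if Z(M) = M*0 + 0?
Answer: 66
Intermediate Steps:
Z(M) = 0 (Z(M) = 0 + 0 = 0)
11*(6 + Z(6)) = 11*(6 + 0) = 11*6 = 66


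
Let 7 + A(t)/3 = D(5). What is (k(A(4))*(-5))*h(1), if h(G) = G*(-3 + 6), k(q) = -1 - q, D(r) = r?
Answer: -75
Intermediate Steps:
A(t) = -6 (A(t) = -21 + 3*5 = -21 + 15 = -6)
h(G) = 3*G (h(G) = G*3 = 3*G)
(k(A(4))*(-5))*h(1) = ((-1 - 1*(-6))*(-5))*(3*1) = ((-1 + 6)*(-5))*3 = (5*(-5))*3 = -25*3 = -75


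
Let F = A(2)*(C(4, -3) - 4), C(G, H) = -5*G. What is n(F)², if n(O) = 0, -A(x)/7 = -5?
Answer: 0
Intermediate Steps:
A(x) = 35 (A(x) = -7*(-5) = 35)
F = -840 (F = 35*(-5*4 - 4) = 35*(-20 - 4) = 35*(-24) = -840)
n(F)² = 0² = 0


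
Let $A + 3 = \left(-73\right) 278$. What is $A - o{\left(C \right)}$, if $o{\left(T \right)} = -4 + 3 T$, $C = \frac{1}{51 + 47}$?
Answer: $- \frac{1988717}{98} \approx -20293.0$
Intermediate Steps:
$C = \frac{1}{98} \approx 0.010204$
$A = -20297$ ($A = -3 - 20294 = -20297$)
$A - o{\left(C \right)} = -20297 - \left(-4 + 3 \cdot \frac{1}{98}\right) = -20297 - \left(-4 + \frac{3}{98}\right) = -20297 - - \frac{389}{98} = -20297 + \frac{389}{98} = - \frac{1988717}{98}$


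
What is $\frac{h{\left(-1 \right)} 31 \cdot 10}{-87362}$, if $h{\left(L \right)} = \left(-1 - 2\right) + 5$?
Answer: $- \frac{310}{43681} \approx -0.0070969$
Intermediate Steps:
$h{\left(L \right)} = 2$ ($h{\left(L \right)} = -3 + 5 = 2$)
$\frac{h{\left(-1 \right)} 31 \cdot 10}{-87362} = \frac{2 \cdot 31 \cdot 10}{-87362} = 62 \cdot 10 \left(- \frac{1}{87362}\right) = 620 \left(- \frac{1}{87362}\right) = - \frac{310}{43681}$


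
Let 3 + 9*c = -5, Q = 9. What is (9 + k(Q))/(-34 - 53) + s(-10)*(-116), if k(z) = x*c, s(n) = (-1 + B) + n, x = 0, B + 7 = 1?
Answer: 57185/29 ≈ 1971.9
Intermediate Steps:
B = -6 (B = -7 + 1 = -6)
c = -8/9 (c = -⅓ + (⅑)*(-5) = -⅓ - 5/9 = -8/9 ≈ -0.88889)
s(n) = -7 + n (s(n) = (-1 - 6) + n = -7 + n)
k(z) = 0 (k(z) = 0*(-8/9) = 0)
(9 + k(Q))/(-34 - 53) + s(-10)*(-116) = (9 + 0)/(-34 - 53) + (-7 - 10)*(-116) = 9/(-87) - 17*(-116) = 9*(-1/87) + 1972 = -3/29 + 1972 = 57185/29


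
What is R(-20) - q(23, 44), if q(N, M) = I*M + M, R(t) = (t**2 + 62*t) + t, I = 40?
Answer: -2664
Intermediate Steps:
R(t) = t**2 + 63*t
q(N, M) = 41*M (q(N, M) = 40*M + M = 41*M)
R(-20) - q(23, 44) = -20*(63 - 20) - 41*44 = -20*43 - 1*1804 = -860 - 1804 = -2664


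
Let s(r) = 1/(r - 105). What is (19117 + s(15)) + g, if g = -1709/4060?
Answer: 698519393/36540 ≈ 19117.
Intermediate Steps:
s(r) = 1/(-105 + r)
g = -1709/4060 (g = -1709*1/4060 = -1709/4060 ≈ -0.42094)
(19117 + s(15)) + g = (19117 + 1/(-105 + 15)) - 1709/4060 = (19117 + 1/(-90)) - 1709/4060 = (19117 - 1/90) - 1709/4060 = 1720529/90 - 1709/4060 = 698519393/36540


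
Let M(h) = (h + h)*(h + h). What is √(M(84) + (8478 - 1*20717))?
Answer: √15985 ≈ 126.43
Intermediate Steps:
M(h) = 4*h² (M(h) = (2*h)*(2*h) = 4*h²)
√(M(84) + (8478 - 1*20717)) = √(4*84² + (8478 - 1*20717)) = √(4*7056 + (8478 - 20717)) = √(28224 - 12239) = √15985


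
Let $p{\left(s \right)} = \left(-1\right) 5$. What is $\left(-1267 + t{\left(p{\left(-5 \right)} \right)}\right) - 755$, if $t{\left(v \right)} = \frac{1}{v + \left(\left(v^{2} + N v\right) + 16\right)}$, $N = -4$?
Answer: $- \frac{113231}{56} \approx -2022.0$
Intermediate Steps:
$p{\left(s \right)} = -5$
$t{\left(v \right)} = \frac{1}{16 + v^{2} - 3 v}$ ($t{\left(v \right)} = \frac{1}{v + \left(\left(v^{2} - 4 v\right) + 16\right)} = \frac{1}{v + \left(16 + v^{2} - 4 v\right)} = \frac{1}{16 + v^{2} - 3 v}$)
$\left(-1267 + t{\left(p{\left(-5 \right)} \right)}\right) - 755 = \left(-1267 + \frac{1}{16 + \left(-5\right)^{2} - -15}\right) - 755 = \left(-1267 + \frac{1}{16 + 25 + 15}\right) - 755 = \left(-1267 + \frac{1}{56}\right) - 755 = - \frac{70951}{56} - 755 = - \frac{113231}{56}$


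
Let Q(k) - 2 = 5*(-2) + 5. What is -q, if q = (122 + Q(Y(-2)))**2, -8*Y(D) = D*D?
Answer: -14161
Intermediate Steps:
Y(D) = -D**2/8 (Y(D) = -D*D/8 = -D**2/8)
Q(k) = -3 (Q(k) = 2 + (5*(-2) + 5) = 2 + (-10 + 5) = 2 - 5 = -3)
q = 14161 (q = (122 - 3)**2 = 119**2 = 14161)
-q = -1*14161 = -14161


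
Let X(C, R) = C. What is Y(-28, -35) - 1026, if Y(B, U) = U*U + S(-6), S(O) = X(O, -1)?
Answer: 193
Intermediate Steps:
S(O) = O
Y(B, U) = -6 + U² (Y(B, U) = U*U - 6 = U² - 6 = -6 + U²)
Y(-28, -35) - 1026 = (-6 + (-35)²) - 1026 = (-6 + 1225) - 1026 = 1219 - 1026 = 193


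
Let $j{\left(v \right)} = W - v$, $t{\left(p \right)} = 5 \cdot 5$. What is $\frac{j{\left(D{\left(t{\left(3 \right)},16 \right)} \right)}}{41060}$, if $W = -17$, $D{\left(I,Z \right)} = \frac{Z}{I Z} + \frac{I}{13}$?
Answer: $- \frac{6163}{13344500} \approx -0.00046184$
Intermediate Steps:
$t{\left(p \right)} = 25$
$D{\left(I,Z \right)} = \frac{1}{I} + \frac{I}{13}$ ($D{\left(I,Z \right)} = Z \frac{1}{I Z} + I \frac{1}{13} = \frac{1}{I} + \frac{I}{13}$)
$j{\left(v \right)} = -17 - v$
$\frac{j{\left(D{\left(t{\left(3 \right)},16 \right)} \right)}}{41060} = \frac{-17 - \left(\frac{1}{25} + \frac{1}{13} \cdot 25\right)}{41060} = \left(-17 - \left(\frac{1}{25} + \frac{25}{13}\right)\right) \frac{1}{41060} = \left(-17 - \frac{638}{325}\right) \frac{1}{41060} = \left(- \frac{6163}{325}\right) \frac{1}{41060} = - \frac{6163}{13344500}$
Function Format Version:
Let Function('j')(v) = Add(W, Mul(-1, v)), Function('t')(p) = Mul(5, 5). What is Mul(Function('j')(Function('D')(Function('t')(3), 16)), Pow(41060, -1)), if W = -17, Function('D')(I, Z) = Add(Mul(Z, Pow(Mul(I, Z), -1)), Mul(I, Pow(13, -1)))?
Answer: Rational(-6163, 13344500) ≈ -0.00046184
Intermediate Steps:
Function('t')(p) = 25
Function('D')(I, Z) = Add(Pow(I, -1), Mul(Rational(1, 13), I)) (Function('D')(I, Z) = Add(Mul(Z, Mul(Pow(I, -1), Pow(Z, -1))), Mul(I, Rational(1, 13))) = Add(Pow(I, -1), Mul(Rational(1, 13), I)))
Function('j')(v) = Add(-17, Mul(-1, v))
Mul(Function('j')(Function('D')(Function('t')(3), 16)), Pow(41060, -1)) = Mul(Add(-17, Mul(-1, Add(Pow(25, -1), Mul(Rational(1, 13), 25)))), Pow(41060, -1)) = Mul(Add(-17, Mul(-1, Add(Rational(1, 25), Rational(25, 13)))), Rational(1, 41060)) = Mul(Add(-17, Mul(-1, Rational(638, 325))), Rational(1, 41060)) = Mul(Add(-17, Rational(-638, 325)), Rational(1, 41060)) = Mul(Rational(-6163, 325), Rational(1, 41060)) = Rational(-6163, 13344500)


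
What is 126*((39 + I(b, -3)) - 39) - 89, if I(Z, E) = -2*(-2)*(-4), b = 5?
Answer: -2105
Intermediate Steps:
I(Z, E) = -16 (I(Z, E) = 4*(-4) = -16)
126*((39 + I(b, -3)) - 39) - 89 = 126*((39 - 16) - 39) - 89 = 126*(23 - 39) - 89 = 126*(-16) - 89 = -2016 - 89 = -2105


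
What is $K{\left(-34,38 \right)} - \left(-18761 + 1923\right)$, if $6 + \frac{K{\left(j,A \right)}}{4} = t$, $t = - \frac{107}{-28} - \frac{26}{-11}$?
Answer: $\frac{1296583}{77} \approx 16839.0$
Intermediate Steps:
$t = \frac{1905}{308}$ ($t = \left(-107\right) \left(- \frac{1}{28}\right) - - \frac{26}{11} = \frac{107}{28} + \frac{26}{11} = \frac{1905}{308} \approx 6.1851$)
$K{\left(j,A \right)} = \frac{57}{77}$ ($K{\left(j,A \right)} = -24 + 4 \cdot \frac{1905}{308} = -24 + \frac{1905}{77} = \frac{57}{77}$)
$K{\left(-34,38 \right)} - \left(-18761 + 1923\right) = \frac{57}{77} - \left(-18761 + 1923\right) = \frac{57}{77} - -16838 = \frac{57}{77} + 16838 = \frac{1296583}{77}$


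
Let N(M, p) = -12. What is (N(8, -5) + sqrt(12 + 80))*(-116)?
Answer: 1392 - 232*sqrt(23) ≈ 279.37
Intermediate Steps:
(N(8, -5) + sqrt(12 + 80))*(-116) = (-12 + sqrt(12 + 80))*(-116) = (-12 + sqrt(92))*(-116) = (-12 + 2*sqrt(23))*(-116) = 1392 - 232*sqrt(23)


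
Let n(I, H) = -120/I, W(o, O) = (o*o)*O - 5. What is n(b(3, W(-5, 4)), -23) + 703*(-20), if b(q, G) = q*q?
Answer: -42220/3 ≈ -14073.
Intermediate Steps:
W(o, O) = -5 + O*o² (W(o, O) = o²*O - 5 = O*o² - 5 = -5 + O*o²)
b(q, G) = q²
n(b(3, W(-5, 4)), -23) + 703*(-20) = -120/(3²) + 703*(-20) = -120/9 - 14060 = -120*⅑ - 14060 = -40/3 - 14060 = -42220/3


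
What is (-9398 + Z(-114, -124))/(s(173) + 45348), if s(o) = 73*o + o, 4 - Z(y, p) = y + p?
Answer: -4578/29075 ≈ -0.15745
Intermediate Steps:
Z(y, p) = 4 - p - y (Z(y, p) = 4 - (y + p) = 4 - (p + y) = 4 + (-p - y) = 4 - p - y)
s(o) = 74*o
(-9398 + Z(-114, -124))/(s(173) + 45348) = (-9398 + (4 - 1*(-124) - 1*(-114)))/(74*173 + 45348) = (-9398 + (4 + 124 + 114))/(12802 + 45348) = (-9398 + 242)/58150 = -9156*1/58150 = -4578/29075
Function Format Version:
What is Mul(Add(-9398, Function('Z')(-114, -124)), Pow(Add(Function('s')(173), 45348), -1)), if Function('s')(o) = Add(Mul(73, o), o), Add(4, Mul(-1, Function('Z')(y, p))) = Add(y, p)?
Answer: Rational(-4578, 29075) ≈ -0.15745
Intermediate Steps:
Function('Z')(y, p) = Add(4, Mul(-1, p), Mul(-1, y)) (Function('Z')(y, p) = Add(4, Mul(-1, Add(y, p))) = Add(4, Mul(-1, Add(p, y))) = Add(4, Add(Mul(-1, p), Mul(-1, y))) = Add(4, Mul(-1, p), Mul(-1, y)))
Function('s')(o) = Mul(74, o)
Mul(Add(-9398, Function('Z')(-114, -124)), Pow(Add(Function('s')(173), 45348), -1)) = Mul(Add(-9398, Add(4, Mul(-1, -124), Mul(-1, -114))), Pow(Add(Mul(74, 173), 45348), -1)) = Mul(Add(-9398, Add(4, 124, 114)), Pow(Add(12802, 45348), -1)) = Mul(Add(-9398, 242), Pow(58150, -1)) = Mul(-9156, Rational(1, 58150)) = Rational(-4578, 29075)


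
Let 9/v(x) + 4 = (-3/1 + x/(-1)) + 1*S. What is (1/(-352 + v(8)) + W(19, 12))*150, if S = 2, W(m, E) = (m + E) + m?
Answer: 6877110/917 ≈ 7499.6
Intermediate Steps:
W(m, E) = E + 2*m (W(m, E) = (E + m) + m = E + 2*m)
v(x) = 9/(-5 - x) (v(x) = 9/(-4 + ((-3/1 + x/(-1)) + 1*2)) = 9/(-4 + ((-3*1 + x*(-1)) + 2)) = 9/(-4 + ((-3 - x) + 2)) = 9/(-4 + (-1 - x)) = 9/(-5 - x))
(1/(-352 + v(8)) + W(19, 12))*150 = (1/(-352 - 9/(5 + 8)) + (12 + 2*19))*150 = (1/(-352 - 9/13) + (12 + 38))*150 = (1/(-352 - 9*1/13) + 50)*150 = (1/(-352 - 9/13) + 50)*150 = (1/(-4585/13) + 50)*150 = (-13/4585 + 50)*150 = (229237/4585)*150 = 6877110/917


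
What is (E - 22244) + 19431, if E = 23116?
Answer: 20303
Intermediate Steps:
(E - 22244) + 19431 = (23116 - 22244) + 19431 = 872 + 19431 = 20303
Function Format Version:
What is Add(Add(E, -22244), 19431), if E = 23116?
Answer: 20303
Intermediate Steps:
Add(Add(E, -22244), 19431) = Add(Add(23116, -22244), 19431) = Add(872, 19431) = 20303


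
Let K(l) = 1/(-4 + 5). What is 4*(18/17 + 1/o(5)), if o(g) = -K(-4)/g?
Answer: -268/17 ≈ -15.765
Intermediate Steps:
K(l) = 1 (K(l) = 1/1 = 1)
o(g) = -1/g
4*(18/17 + 1/o(5)) = 4*(18/17 + 1/(-1/5)) = 4*(18*(1/17) + 1/(-1*⅕)) = 4*(18/17 + 1/(-⅕)) = 4*(18/17 + 1*(-5)) = 4*(18/17 - 5) = 4*(-67/17) = -268/17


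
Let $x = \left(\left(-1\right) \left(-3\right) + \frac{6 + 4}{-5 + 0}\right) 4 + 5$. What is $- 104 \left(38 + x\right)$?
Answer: $-4888$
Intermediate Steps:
$x = 9$ ($x = \left(3 + \frac{10}{-5}\right) 4 + 5 = \left(3 + 10 \left(- \frac{1}{5}\right)\right) 4 + 5 = \left(3 - 2\right) 4 + 5 = 1 \cdot 4 + 5 = 4 + 5 = 9$)
$- 104 \left(38 + x\right) = - 104 \left(38 + 9\right) = \left(-104\right) 47 = -4888$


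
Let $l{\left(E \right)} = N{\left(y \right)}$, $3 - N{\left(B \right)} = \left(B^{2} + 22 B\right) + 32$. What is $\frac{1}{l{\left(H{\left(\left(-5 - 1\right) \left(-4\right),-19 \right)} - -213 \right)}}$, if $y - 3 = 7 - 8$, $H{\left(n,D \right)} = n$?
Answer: $- \frac{1}{77} \approx -0.012987$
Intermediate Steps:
$y = 2$ ($y = 3 + \left(7 - 8\right) = 3 - 1 = 2$)
$N{\left(B \right)} = -29 - B^{2} - 22 B$ ($N{\left(B \right)} = 3 - \left(\left(B^{2} + 22 B\right) + 32\right) = 3 - \left(32 + B^{2} + 22 B\right) = -29 - B^{2} - 22 B$)
$l{\left(E \right)} = -77$ ($l{\left(E \right)} = -29 - 2^{2} - 44 = -29 - 4 - 44 = -77$)
$\frac{1}{l{\left(H{\left(\left(-5 - 1\right) \left(-4\right),-19 \right)} - -213 \right)}} = \frac{1}{-77} = - \frac{1}{77}$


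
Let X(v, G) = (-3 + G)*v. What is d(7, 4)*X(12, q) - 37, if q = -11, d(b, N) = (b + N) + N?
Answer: -2557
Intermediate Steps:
d(b, N) = b + 2*N (d(b, N) = (N + b) + N = b + 2*N)
X(v, G) = v*(-3 + G)
d(7, 4)*X(12, q) - 37 = (7 + 2*4)*(12*(-3 - 11)) - 37 = (7 + 8)*(12*(-14)) - 37 = 15*(-168) - 37 = -2520 - 37 = -2557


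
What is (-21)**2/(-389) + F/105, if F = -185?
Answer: -23654/8169 ≈ -2.8956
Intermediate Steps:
(-21)**2/(-389) + F/105 = (-21)**2/(-389) - 185/105 = 441*(-1/389) - 185*1/105 = -441/389 - 37/21 = -23654/8169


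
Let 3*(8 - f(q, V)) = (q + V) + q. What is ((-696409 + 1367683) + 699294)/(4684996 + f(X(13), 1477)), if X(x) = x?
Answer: 456856/1561501 ≈ 0.29257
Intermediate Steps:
f(q, V) = 8 - 2*q/3 - V/3 (f(q, V) = 8 - ((q + V) + q)/3 = 8 - ((V + q) + q)/3 = 8 - (V + 2*q)/3 = 8 + (-2*q/3 - V/3) = 8 - 2*q/3 - V/3)
((-696409 + 1367683) + 699294)/(4684996 + f(X(13), 1477)) = ((-696409 + 1367683) + 699294)/(4684996 + (8 - ⅔*13 - ⅓*1477)) = (671274 + 699294)/(4684996 + (8 - 26/3 - 1477/3)) = 1370568/(4684996 - 493) = 1370568/4684503 = 1370568*(1/4684503) = 456856/1561501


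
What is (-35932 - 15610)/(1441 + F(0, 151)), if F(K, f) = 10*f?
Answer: -51542/2951 ≈ -17.466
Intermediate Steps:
(-35932 - 15610)/(1441 + F(0, 151)) = (-35932 - 15610)/(1441 + 10*151) = -51542/(1441 + 1510) = -51542/2951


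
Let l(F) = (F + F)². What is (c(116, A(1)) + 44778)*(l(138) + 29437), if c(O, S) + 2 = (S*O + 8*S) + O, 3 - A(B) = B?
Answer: 4767370820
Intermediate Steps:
A(B) = 3 - B
c(O, S) = -2 + O + 8*S + O*S (c(O, S) = -2 + ((S*O + 8*S) + O) = -2 + ((O*S + 8*S) + O) = -2 + ((8*S + O*S) + O) = -2 + (O + 8*S + O*S) = -2 + O + 8*S + O*S)
l(F) = 4*F² (l(F) = (2*F)² = 4*F²)
(c(116, A(1)) + 44778)*(l(138) + 29437) = ((-2 + 116 + 8*(3 - 1*1) + 116*(3 - 1*1)) + 44778)*(4*138² + 29437) = ((-2 + 116 + 8*(3 - 1) + 116*(3 - 1)) + 44778)*(4*19044 + 29437) = ((-2 + 116 + 8*2 + 116*2) + 44778)*(76176 + 29437) = ((-2 + 116 + 16 + 232) + 44778)*105613 = (362 + 44778)*105613 = 45140*105613 = 4767370820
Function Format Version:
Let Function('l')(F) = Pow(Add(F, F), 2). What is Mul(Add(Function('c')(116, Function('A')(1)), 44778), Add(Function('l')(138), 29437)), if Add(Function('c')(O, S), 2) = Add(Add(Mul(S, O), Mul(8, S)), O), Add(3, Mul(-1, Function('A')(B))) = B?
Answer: 4767370820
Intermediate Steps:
Function('A')(B) = Add(3, Mul(-1, B))
Function('c')(O, S) = Add(-2, O, Mul(8, S), Mul(O, S)) (Function('c')(O, S) = Add(-2, Add(Add(Mul(S, O), Mul(8, S)), O)) = Add(-2, Add(Add(Mul(O, S), Mul(8, S)), O)) = Add(-2, Add(Add(Mul(8, S), Mul(O, S)), O)) = Add(-2, Add(O, Mul(8, S), Mul(O, S))) = Add(-2, O, Mul(8, S), Mul(O, S)))
Function('l')(F) = Mul(4, Pow(F, 2)) (Function('l')(F) = Pow(Mul(2, F), 2) = Mul(4, Pow(F, 2)))
Mul(Add(Function('c')(116, Function('A')(1)), 44778), Add(Function('l')(138), 29437)) = Mul(Add(Add(-2, 116, Mul(8, Add(3, Mul(-1, 1))), Mul(116, Add(3, Mul(-1, 1)))), 44778), Add(Mul(4, Pow(138, 2)), 29437)) = Mul(Add(Add(-2, 116, Mul(8, Add(3, -1)), Mul(116, Add(3, -1))), 44778), Add(Mul(4, 19044), 29437)) = Mul(Add(Add(-2, 116, Mul(8, 2), Mul(116, 2)), 44778), Add(76176, 29437)) = Mul(Add(Add(-2, 116, 16, 232), 44778), 105613) = Mul(Add(362, 44778), 105613) = Mul(45140, 105613) = 4767370820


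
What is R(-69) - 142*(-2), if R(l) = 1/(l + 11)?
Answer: 16471/58 ≈ 283.98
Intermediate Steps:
R(l) = 1/(11 + l)
R(-69) - 142*(-2) = 1/(11 - 69) - 142*(-2) = 1/(-58) - 1*(-284) = -1/58 + 284 = 16471/58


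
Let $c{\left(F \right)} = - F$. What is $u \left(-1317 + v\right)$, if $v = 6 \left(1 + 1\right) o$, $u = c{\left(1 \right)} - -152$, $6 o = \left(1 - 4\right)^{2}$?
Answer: $-196149$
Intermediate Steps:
$o = \frac{3}{2}$ ($o = \frac{\left(1 - 4\right)^{2}}{6} = \frac{\left(-3\right)^{2}}{6} = \frac{1}{6} \cdot 9 = \frac{3}{2} \approx 1.5$)
$u = 151$ ($u = \left(-1\right) 1 - -152 = -1 + 152 = 151$)
$v = 18$ ($v = 6 \left(1 + 1\right) \frac{3}{2} = 6 \cdot 2 \cdot \frac{3}{2} = 12 \cdot \frac{3}{2} = 18$)
$u \left(-1317 + v\right) = 151 \left(-1317 + 18\right) = 151 \left(-1299\right) = -196149$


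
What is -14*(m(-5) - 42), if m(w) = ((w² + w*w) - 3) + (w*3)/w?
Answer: -112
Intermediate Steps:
m(w) = 2*w² (m(w) = ((w² + w²) - 3) + (3*w)/w = (2*w² - 3) + 3 = (-3 + 2*w²) + 3 = 2*w²)
-14*(m(-5) - 42) = -14*(2*(-5)² - 42) = -14*(2*25 - 42) = -14*(50 - 42) = -14*8 = -112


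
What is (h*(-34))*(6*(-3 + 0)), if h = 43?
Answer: 26316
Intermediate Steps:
(h*(-34))*(6*(-3 + 0)) = (43*(-34))*(6*(-3 + 0)) = -8772*(-3) = -1462*(-18) = 26316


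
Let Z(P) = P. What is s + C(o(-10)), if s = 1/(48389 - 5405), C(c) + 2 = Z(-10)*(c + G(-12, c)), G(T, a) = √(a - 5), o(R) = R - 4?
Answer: 5931793/42984 - 10*I*√19 ≈ 138.0 - 43.589*I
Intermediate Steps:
o(R) = -4 + R
G(T, a) = √(-5 + a)
C(c) = -2 - 10*c - 10*√(-5 + c) (C(c) = -2 - 10*(c + √(-5 + c)) = -2 + (-10*c - 10*√(-5 + c)) = -2 - 10*c - 10*√(-5 + c))
s = 1/42984 ≈ 2.3264e-5
s + C(o(-10)) = 1/42984 + (-2 - 10*(-4 - 10) - 10*√(-5 + (-4 - 10))) = 1/42984 + (-2 - 10*(-14) - 10*√(-5 - 14)) = 1/42984 + (-2 + 140 - 10*I*√19) = 1/42984 + (138 - 10*I*√19) = 5931793/42984 - 10*I*√19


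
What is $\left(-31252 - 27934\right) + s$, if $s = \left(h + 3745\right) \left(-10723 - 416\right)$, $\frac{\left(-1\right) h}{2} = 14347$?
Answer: $277847725$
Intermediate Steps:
$h = -28694$ ($h = \left(-2\right) 14347 = -28694$)
$s = 277906911$ ($s = \left(-28694 + 3745\right) \left(-10723 - 416\right) = \left(-24949\right) \left(-11139\right) = 277906911$)
$\left(-31252 - 27934\right) + s = \left(-31252 - 27934\right) + 277906911 = -59186 + 277906911 = 277847725$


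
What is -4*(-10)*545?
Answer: 21800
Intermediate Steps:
-4*(-10)*545 = 40*545 = 21800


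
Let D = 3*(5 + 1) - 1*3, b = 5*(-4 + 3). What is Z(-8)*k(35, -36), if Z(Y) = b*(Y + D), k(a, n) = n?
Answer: 1260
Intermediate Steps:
b = -5 (b = 5*(-1) = -5)
D = 15 (D = 3*6 - 3 = 18 - 3 = 15)
Z(Y) = -75 - 5*Y (Z(Y) = -5*(Y + 15) = -5*(15 + Y) = -75 - 5*Y)
Z(-8)*k(35, -36) = (-75 - 5*(-8))*(-36) = (-75 + 40)*(-36) = -35*(-36) = 1260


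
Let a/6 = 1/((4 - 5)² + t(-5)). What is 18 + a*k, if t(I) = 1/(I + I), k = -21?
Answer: -122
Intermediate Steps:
t(I) = 1/(2*I)
a = 20/3 (a = 6/((4 - 5)² + (½)/(-5)) = 6/((-1)² + (½)*(-⅕)) = 6/(1 - ⅒) = 6/(9/10) = 6*(10/9) = 20/3 ≈ 6.6667)
18 + a*k = 18 + (20/3)*(-21) = 18 - 140 = -122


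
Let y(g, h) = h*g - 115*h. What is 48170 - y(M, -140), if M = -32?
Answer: 27590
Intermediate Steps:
y(g, h) = -115*h + g*h (y(g, h) = g*h - 115*h = -115*h + g*h)
48170 - y(M, -140) = 48170 - (-140)*(-115 - 32) = 48170 - (-140)*(-147) = 48170 - 1*20580 = 48170 - 20580 = 27590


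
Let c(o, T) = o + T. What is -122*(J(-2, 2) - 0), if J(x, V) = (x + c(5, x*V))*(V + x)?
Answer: 0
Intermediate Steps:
c(o, T) = T + o
J(x, V) = (V + x)*(5 + x + V*x) (J(x, V) = (x + (x*V + 5))*(V + x) = (x + (V*x + 5))*(V + x) = (x + (5 + V*x))*(V + x) = (5 + x + V*x)*(V + x) = (V + x)*(5 + x + V*x))
-122*(J(-2, 2) - 0) = -122*(((-2)**2 + 2*(-2) + 2*(5 + 2*(-2)) - 2*(5 + 2*(-2))) - 0) = -122*((4 - 4 + 2*(5 - 4) - 2*(5 - 4)) - 1*0) = -122*((4 - 4 + 2*1 - 2*1) + 0) = -122*((4 - 4 + 2 - 2) + 0) = -122*(0 + 0) = -122*0 = 0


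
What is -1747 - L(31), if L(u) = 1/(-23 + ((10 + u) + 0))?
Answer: -31447/18 ≈ -1747.1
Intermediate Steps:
L(u) = 1/(-13 + u) (L(u) = 1/(-23 + (10 + u)) = 1/(-13 + u))
-1747 - L(31) = -1747 - 1/(-13 + 31) = -1747 - 1/18 = -31447/18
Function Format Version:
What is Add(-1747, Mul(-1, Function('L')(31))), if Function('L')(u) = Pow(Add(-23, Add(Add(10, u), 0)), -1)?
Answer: Rational(-31447, 18) ≈ -1747.1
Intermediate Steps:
Function('L')(u) = Pow(Add(-13, u), -1) (Function('L')(u) = Pow(Add(-23, Add(10, u)), -1) = Pow(Add(-13, u), -1))
Add(-1747, Mul(-1, Function('L')(31))) = Add(-1747, Mul(-1, Pow(Add(-13, 31), -1))) = Add(-1747, Mul(-1, Pow(18, -1))) = Add(-1747, Mul(-1, Rational(1, 18))) = Add(-1747, Rational(-1, 18)) = Rational(-31447, 18)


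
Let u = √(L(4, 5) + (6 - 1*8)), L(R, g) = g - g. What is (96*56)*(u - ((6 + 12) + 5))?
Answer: -123648 + 5376*I*√2 ≈ -1.2365e+5 + 7602.8*I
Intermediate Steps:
L(R, g) = 0
u = I*√2 (u = √(0 + (6 - 1*8)) = √(0 + (6 - 8)) = √(0 - 2) = √(-2) = I*√2 ≈ 1.4142*I)
(96*56)*(u - ((6 + 12) + 5)) = (96*56)*(I*√2 - ((6 + 12) + 5)) = 5376*(I*√2 - (18 + 5)) = 5376*(I*√2 - 1*23) = 5376*(I*√2 - 23) = 5376*(-23 + I*√2) = -123648 + 5376*I*√2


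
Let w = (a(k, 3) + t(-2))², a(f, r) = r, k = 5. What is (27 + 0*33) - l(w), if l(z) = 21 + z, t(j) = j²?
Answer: -43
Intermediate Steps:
w = 49 (w = (3 + (-2)²)² = (3 + 4)² = 7² = 49)
(27 + 0*33) - l(w) = (27 + 0*33) - (21 + 49) = (27 + 0) - 1*70 = 27 - 70 = -43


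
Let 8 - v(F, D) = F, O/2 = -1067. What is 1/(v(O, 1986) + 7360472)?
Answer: 1/7362614 ≈ 1.3582e-7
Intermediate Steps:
O = -2134 (O = 2*(-1067) = -2134)
v(F, D) = 8 - F
1/(v(O, 1986) + 7360472) = 1/((8 - 1*(-2134)) + 7360472) = 1/((8 + 2134) + 7360472) = 1/(2142 + 7360472) = 1/7362614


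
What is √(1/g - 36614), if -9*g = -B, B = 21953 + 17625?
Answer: I*√57352831371374/39578 ≈ 191.35*I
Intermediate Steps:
B = 39578
g = 39578/9 (g = -(-1)*39578/9 = -⅑*(-39578) = 39578/9 ≈ 4397.6)
√(1/g - 36614) = √(1/(39578/9) - 36614) = √(9/39578 - 36614) = √(-1449108883/39578) = I*√57352831371374/39578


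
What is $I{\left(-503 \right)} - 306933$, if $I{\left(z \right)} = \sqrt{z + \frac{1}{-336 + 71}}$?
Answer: $-306933 + \frac{4 i \sqrt{2207715}}{265} \approx -3.0693 \cdot 10^{5} + 22.428 i$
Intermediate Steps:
$I{\left(z \right)} = \sqrt{- \frac{1}{265} + z}$ ($I{\left(z \right)} = \sqrt{z + \frac{1}{-265}} = \sqrt{z - \frac{1}{265}} = \sqrt{- \frac{1}{265} + z}$)
$I{\left(-503 \right)} - 306933 = \frac{\sqrt{-265 + 70225 \left(-503\right)}}{265} - 306933 = \frac{\sqrt{-265 - 35323175}}{265} - 306933 = \frac{\sqrt{-35323440}}{265} - 306933 = \frac{4 i \sqrt{2207715}}{265} - 306933 = -306933 + \frac{4 i \sqrt{2207715}}{265}$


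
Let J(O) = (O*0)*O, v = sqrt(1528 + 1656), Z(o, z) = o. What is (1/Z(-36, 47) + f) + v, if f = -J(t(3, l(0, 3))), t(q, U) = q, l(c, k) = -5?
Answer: -1/36 + 4*sqrt(199) ≈ 56.399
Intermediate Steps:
v = 4*sqrt(199) (v = sqrt(3184) = 4*sqrt(199) ≈ 56.427)
J(O) = 0 (J(O) = 0*O = 0)
f = 0 (f = -1*0 = 0)
(1/Z(-36, 47) + f) + v = (1/(-36) + 0) + 4*sqrt(199) = (-1/36 + 0) + 4*sqrt(199) = -1/36 + 4*sqrt(199)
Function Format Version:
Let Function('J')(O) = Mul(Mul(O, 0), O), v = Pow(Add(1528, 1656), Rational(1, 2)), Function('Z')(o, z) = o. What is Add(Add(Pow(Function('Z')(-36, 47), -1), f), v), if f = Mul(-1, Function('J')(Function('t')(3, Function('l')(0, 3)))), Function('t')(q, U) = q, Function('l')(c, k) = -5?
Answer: Add(Rational(-1, 36), Mul(4, Pow(199, Rational(1, 2)))) ≈ 56.399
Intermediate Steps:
v = Mul(4, Pow(199, Rational(1, 2))) (v = Pow(3184, Rational(1, 2)) = Mul(4, Pow(199, Rational(1, 2))) ≈ 56.427)
Function('J')(O) = 0 (Function('J')(O) = Mul(0, O) = 0)
f = 0 (f = Mul(-1, 0) = 0)
Add(Add(Pow(Function('Z')(-36, 47), -1), f), v) = Add(Add(Pow(-36, -1), 0), Mul(4, Pow(199, Rational(1, 2)))) = Add(Add(Rational(-1, 36), 0), Mul(4, Pow(199, Rational(1, 2)))) = Add(Rational(-1, 36), Mul(4, Pow(199, Rational(1, 2))))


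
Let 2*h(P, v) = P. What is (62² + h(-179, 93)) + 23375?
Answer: 54259/2 ≈ 27130.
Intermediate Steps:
h(P, v) = P/2
(62² + h(-179, 93)) + 23375 = (62² + (½)*(-179)) + 23375 = (3844 - 179/2) + 23375 = 7509/2 + 23375 = 54259/2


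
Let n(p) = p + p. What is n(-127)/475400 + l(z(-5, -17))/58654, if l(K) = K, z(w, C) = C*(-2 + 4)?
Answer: -7765429/6971027900 ≈ -0.0011140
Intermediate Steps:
z(w, C) = 2*C (z(w, C) = C*2 = 2*C)
n(p) = 2*p
n(-127)/475400 + l(z(-5, -17))/58654 = (2*(-127))/475400 + (2*(-17))/58654 = -254*1/475400 - 34*1/58654 = -127/237700 - 17/29327 = -7765429/6971027900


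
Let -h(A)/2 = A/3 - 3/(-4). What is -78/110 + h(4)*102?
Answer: -23414/55 ≈ -425.71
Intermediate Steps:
h(A) = -3/2 - 2*A/3 (h(A) = -2*(A/3 - 3/(-4)) = -2*(A*(⅓) - 3*(-¼)) = -2*(A/3 + ¾) = -2*(¾ + A/3) = -3/2 - 2*A/3)
-78/110 + h(4)*102 = -78/110 + (-3/2 - ⅔*4)*102 = -78*1/110 + (-3/2 - 8/3)*102 = -39/55 - 25/6*102 = -39/55 - 425 = -23414/55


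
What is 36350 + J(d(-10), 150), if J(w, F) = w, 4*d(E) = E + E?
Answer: 36345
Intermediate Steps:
d(E) = E/2 (d(E) = (E + E)/4 = (2*E)/4 = E/2)
36350 + J(d(-10), 150) = 36350 + (½)*(-10) = 36350 - 5 = 36345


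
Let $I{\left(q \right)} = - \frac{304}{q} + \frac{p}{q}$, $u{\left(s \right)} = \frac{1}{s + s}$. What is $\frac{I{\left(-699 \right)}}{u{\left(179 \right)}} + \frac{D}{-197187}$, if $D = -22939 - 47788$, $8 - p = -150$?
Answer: $\frac{3452002763}{45944571} \approx 75.134$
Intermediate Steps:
$p = 158$ ($p = 8 - -150 = 8 + 150 = 158$)
$u{\left(s \right)} = \frac{1}{2 s}$
$D = -70727$ ($D = -22939 - 47788 = -70727$)
$I{\left(q \right)} = - \frac{146}{q}$ ($I{\left(q \right)} = - \frac{304}{q} + \frac{158}{q} = - \frac{146}{q}$)
$\frac{I{\left(-699 \right)}}{u{\left(179 \right)}} + \frac{D}{-197187} = \frac{\left(-146\right) \frac{1}{-699}}{\frac{1}{2} \cdot \frac{1}{179}} - \frac{70727}{-197187} = \frac{\left(-146\right) \left(- \frac{1}{699}\right)}{\frac{1}{2} \cdot \frac{1}{179}} - - \frac{70727}{197187} = \frac{146 \frac{1}{\frac{1}{358}}}{699} + \frac{70727}{197187} = \frac{146}{699} \cdot 358 + \frac{70727}{197187} = \frac{52268}{699} + \frac{70727}{197187} = \frac{3452002763}{45944571}$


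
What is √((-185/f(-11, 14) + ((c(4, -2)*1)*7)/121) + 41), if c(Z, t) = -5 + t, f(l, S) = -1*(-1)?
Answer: I*√17473/11 ≈ 12.017*I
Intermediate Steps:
f(l, S) = 1
√((-185/f(-11, 14) + ((c(4, -2)*1)*7)/121) + 41) = √((-185/1 + (((-5 - 2)*1)*7)/121) + 41) = √((-185*1 + (-7*1*7)*(1/121)) + 41) = √((-185 - 7*7*(1/121)) + 41) = √((-185 - 49*1/121) + 41) = √((-185 - 49/121) + 41) = √(-22434/121 + 41) = √(-17473/121) = I*√17473/11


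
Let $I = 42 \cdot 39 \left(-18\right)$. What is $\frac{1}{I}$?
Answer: $- \frac{1}{29484} \approx -3.3917 \cdot 10^{-5}$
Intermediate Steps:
$I = -29484$ ($I = 1638 \left(-18\right) = -29484$)
$\frac{1}{I} = \frac{1}{-29484} = - \frac{1}{29484}$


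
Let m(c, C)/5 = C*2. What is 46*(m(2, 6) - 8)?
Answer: 2392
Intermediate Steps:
m(c, C) = 10*C (m(c, C) = 5*(C*2) = 5*(2*C) = 10*C)
46*(m(2, 6) - 8) = 46*(10*6 - 8) = 46*(60 - 8) = 46*52 = 2392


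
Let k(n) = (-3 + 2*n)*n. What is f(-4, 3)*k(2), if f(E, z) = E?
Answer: -8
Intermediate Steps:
k(n) = n*(-3 + 2*n)
f(-4, 3)*k(2) = -8*(-3 + 2*2) = -8*(-3 + 4) = -8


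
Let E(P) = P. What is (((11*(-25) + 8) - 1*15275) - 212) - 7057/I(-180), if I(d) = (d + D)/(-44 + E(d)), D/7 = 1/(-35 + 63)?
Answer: -17650198/719 ≈ -24548.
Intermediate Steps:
D = ¼ (D = 7/(-35 + 63) = 7/28 = 7*(1/28) = ¼ ≈ 0.25000)
I(d) = (¼ + d)/(-44 + d) (I(d) = (d + ¼)/(-44 + d) = (¼ + d)/(-44 + d))
(((11*(-25) + 8) - 1*15275) - 212) - 7057/I(-180) = (((11*(-25) + 8) - 1*15275) - 212) - 7057*(-44 - 180)/(¼ - 180) = (((-275 + 8) - 15275) - 212) - 7057/(-719/4/(-224)) = ((-267 - 15275) - 212) - 7057/((-1/224*(-719/4))) = (-15542 - 212) - 7057/719/896 = -15754 - 7057*896/719 = -15754 - 6323072/719 = -17650198/719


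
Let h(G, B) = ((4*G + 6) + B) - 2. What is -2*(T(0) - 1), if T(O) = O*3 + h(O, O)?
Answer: -6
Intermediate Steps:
h(G, B) = 4 + B + 4*G (h(G, B) = ((6 + 4*G) + B) - 2 = (6 + B + 4*G) - 2 = 4 + B + 4*G)
T(O) = 4 + 8*O (T(O) = O*3 + (4 + O + 4*O) = 3*O + (4 + 5*O) = 4 + 8*O)
-2*(T(0) - 1) = -2*((4 + 8*0) - 1) = -2*((4 + 0) - 1) = -2*(4 - 1) = -2*3 = -6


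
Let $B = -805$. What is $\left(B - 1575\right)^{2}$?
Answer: $5664400$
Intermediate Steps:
$\left(B - 1575\right)^{2} = \left(-805 - 1575\right)^{2} = \left(-2380\right)^{2} = 5664400$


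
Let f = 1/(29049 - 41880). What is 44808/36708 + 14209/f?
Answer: -557703658327/3059 ≈ -1.8232e+8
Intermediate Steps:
f = -1/12831 (f = 1/(-12831) = -1/12831 ≈ -7.7936e-5)
44808/36708 + 14209/f = 44808/36708 + 14209/(-1/12831) = 44808*(1/36708) + 14209*(-12831) = 3734/3059 - 182315679 = -557703658327/3059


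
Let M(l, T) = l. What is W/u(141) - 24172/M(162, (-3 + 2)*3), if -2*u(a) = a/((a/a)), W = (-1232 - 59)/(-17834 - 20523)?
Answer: -21788456708/146025099 ≈ -149.21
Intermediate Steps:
W = 1291/38357 (W = -1291/(-38357) = -1291*(-1/38357) = 1291/38357 ≈ 0.033657)
u(a) = -a/2 (u(a) = -a/(2*(a/a)) = -a/(2*1) = -a/2)
W/u(141) - 24172/M(162, (-3 + 2)*3) = 1291/(38357*((-½*141))) - 24172/162 = 1291/(38357*(-141/2)) - 24172*1/162 = (1291/38357)*(-2/141) - 12086/81 = -2582/5408337 - 12086/81 = -21788456708/146025099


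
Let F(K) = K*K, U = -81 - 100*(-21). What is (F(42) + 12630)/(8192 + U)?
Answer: 14394/10211 ≈ 1.4097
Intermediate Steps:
U = 2019 (U = -81 + 2100 = 2019)
F(K) = K²
(F(42) + 12630)/(8192 + U) = (42² + 12630)/(8192 + 2019) = (1764 + 12630)/10211 = 14394*(1/10211) = 14394/10211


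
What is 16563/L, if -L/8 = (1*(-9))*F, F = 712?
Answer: 5521/17088 ≈ 0.32309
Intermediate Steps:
L = 51264 (L = -8*1*(-9)*712 = -(-72)*712 = -8*(-6408) = 51264)
16563/L = 16563/51264 = 16563*(1/51264) = 5521/17088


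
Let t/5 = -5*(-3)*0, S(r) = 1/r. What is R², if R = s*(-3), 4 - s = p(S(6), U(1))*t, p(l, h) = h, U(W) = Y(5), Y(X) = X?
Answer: 144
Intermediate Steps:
U(W) = 5
t = 0 (t = 5*(-5*(-3)*0) = 5*(15*0) = 5*0 = 0)
s = 4 (s = 4 - 5*0 = 4 - 1*0 = 4 + 0 = 4)
R = -12 (R = 4*(-3) = -12)
R² = (-12)² = 144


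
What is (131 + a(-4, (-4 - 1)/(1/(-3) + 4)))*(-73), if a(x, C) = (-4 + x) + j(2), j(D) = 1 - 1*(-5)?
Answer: -9417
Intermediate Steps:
j(D) = 6 (j(D) = 1 + 5 = 6)
a(x, C) = 2 + x (a(x, C) = (-4 + x) + 6 = 2 + x)
(131 + a(-4, (-4 - 1)/(1/(-3) + 4)))*(-73) = (131 + (2 - 4))*(-73) = (131 - 2)*(-73) = 129*(-73) = -9417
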